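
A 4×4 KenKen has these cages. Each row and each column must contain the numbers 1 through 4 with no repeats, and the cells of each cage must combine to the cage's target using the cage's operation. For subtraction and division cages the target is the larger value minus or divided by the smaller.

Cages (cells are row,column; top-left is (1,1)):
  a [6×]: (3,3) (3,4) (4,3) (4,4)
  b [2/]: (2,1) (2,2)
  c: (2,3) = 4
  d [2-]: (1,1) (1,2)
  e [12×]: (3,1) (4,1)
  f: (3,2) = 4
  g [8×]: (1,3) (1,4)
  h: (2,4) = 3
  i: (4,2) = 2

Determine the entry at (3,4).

C is a freebie, so (2,3) = 4.
Cage h is a single given cell; hence (2,4) = 3.
Cage f is a single given cell, leaving (3,2) = 4.
Cage i is a single given cell; hence (4,2) = 2.
Row 4 already has 2, which forces (4,4) = 1.
Column 3 now contains 4, so (1,3) = 2.
Cage g's pair has product 8; hence (1,4) = 4.
Cage b needs two cells with quotient 2, leaving (2,1) = 2.
Column 2 now contains 2, so (2,2) = 1.
Row 3 now contains 4; hence (3,1) = 3.
The 4 cells of cage a must have product 6; hence (3,3) = 1.
Column 4 already has 1, which forces (3,4) = 2.
Cage e's pair has product 12; hence (4,1) = 4.
Row 4 already has 1, so (4,3) = 3.
Column 1 already has 3, which forces (1,1) = 1.
Column 2 already has 1; hence (1,2) = 3.
Filled in: 1 3 2 4 / 2 1 4 3 / 3 4 1 2 / 4 2 3 1.

2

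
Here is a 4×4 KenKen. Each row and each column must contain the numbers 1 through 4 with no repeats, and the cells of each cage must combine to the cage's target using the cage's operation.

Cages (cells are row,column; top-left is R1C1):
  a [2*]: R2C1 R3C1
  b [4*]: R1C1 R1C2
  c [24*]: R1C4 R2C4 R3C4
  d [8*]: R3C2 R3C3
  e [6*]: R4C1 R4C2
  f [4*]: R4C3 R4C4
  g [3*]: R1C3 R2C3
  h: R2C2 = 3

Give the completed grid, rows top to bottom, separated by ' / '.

4 1 3 2 / 2 3 1 4 / 1 4 2 3 / 3 2 4 1

Cage h is given, so R2C2 = 3.
Row 2 already has 3; hence R2C3 = 1.
Column 2 now contains 3, so R4C2 = 2.
1 is placed in column 3; hence R4C3 = 4.
Row 4 now contains 4; hence R4C4 = 1.
1 is placed in column 3, leaving R1C3 = 3.
Row 2 now contains 1, leaving R2C1 = 2.
Row 2 now contains 2; hence R2C4 = 4.
Cage a's pair has product 2; hence R3C1 = 1.
Column 2 already has 2; hence R3C2 = 4.
4 is placed in column 3, so R3C3 = 2.
Row 3 now contains 2, leaving R3C4 = 3.
Row 4 already has 2, which forces R4C1 = 3.
Column 1 now contains 1; hence R1C1 = 4.
4 is placed in column 2; hence R1C2 = 1.
Column 4 now contains 4, leaving R1C4 = 2.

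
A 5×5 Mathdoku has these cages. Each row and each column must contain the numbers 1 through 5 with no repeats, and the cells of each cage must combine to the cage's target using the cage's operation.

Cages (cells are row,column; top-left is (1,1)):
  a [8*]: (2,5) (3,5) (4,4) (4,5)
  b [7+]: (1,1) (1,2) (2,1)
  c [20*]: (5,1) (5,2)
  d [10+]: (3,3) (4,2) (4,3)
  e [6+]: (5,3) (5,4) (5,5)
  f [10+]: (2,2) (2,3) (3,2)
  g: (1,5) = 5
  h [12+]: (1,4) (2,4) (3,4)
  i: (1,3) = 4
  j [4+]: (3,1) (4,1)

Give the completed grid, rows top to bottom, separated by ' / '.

2 1 4 3 5 / 4 3 2 5 1 / 1 5 3 4 2 / 3 2 5 1 4 / 5 4 1 2 3

Cage i is given, so (1,3) = 4.
Cage g is given, leaving (1,5) = 5.
Cage a needs product 8, which forces (4,4) = 1.
Row 1 now contains 5, which forces (1,4) = 3.
The two cells of cage j must have sum 4, which forces (3,1) = 1.
1 is placed in row 4, which forces (4,1) = 3.
3 is placed in column 4, so (5,4) = 2.
1 is placed in column 1, which forces (1,1) = 2.
The 3 cells of cage b must have sum 7, which forces (1,2) = 1.
The 3 cells of cage b must have sum 7, so (2,1) = 4.
4 is placed in row 2; hence (2,4) = 5.
The 4 cells of cage a must have product 8, so (2,5) = 1.
Cage d has sum 10, so (3,3) = 3.
Column 4 already has 5, leaving (3,4) = 4.
4 is placed in row 3, so (3,5) = 2.
Column 5 now contains 2, so (4,5) = 4.
4 is placed in column 1, so (5,1) = 5.
Row 5 now contains 5; hence (5,2) = 4.
3 is placed in column 3; hence (5,3) = 1.
1 is placed in column 5, which forces (5,5) = 3.
The 3 cells of cage f must have sum 10, leaving (2,2) = 3.
3 is placed in column 3, leaving (2,3) = 2.
Row 3 now contains 2, so (3,2) = 5.
5 is placed in column 2, so (4,2) = 2.
Column 3 now contains 2, which forces (4,3) = 5.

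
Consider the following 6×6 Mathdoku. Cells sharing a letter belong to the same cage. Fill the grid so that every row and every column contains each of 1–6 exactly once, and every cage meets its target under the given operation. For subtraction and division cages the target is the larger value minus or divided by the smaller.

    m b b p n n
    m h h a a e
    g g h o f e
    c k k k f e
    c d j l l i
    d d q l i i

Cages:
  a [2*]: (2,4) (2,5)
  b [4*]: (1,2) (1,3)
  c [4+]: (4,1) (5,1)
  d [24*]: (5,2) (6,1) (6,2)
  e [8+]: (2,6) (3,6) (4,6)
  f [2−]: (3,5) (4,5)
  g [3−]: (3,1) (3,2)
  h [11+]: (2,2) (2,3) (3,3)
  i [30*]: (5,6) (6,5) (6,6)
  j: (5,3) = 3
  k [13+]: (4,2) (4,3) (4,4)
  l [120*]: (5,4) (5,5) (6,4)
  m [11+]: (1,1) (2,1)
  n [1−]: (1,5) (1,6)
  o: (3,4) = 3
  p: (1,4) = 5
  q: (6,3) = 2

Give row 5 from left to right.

1 2 3 4 5 6

Cage p is given, so (1,4) = 5.
O is a freebie; hence (3,4) = 3.
Cage j is a single given cell, leaving (5,3) = 3.
Cage q is given; hence (6,3) = 2.
Row 1 already has 5, so (1,1) = 6.
Cage m needs two cells with sum 11, so (2,1) = 5.
The two cells of cage c must have sum 4, which forces (4,1) = 3.
3 is placed in row 5, which forces (5,1) = 1.
Cage l needs product 120, so (5,5) = 5.
1 is placed in column 1; hence (6,1) = 4.
Row 6 now contains 4, which forces (6,4) = 6.
Column 1 already has 4; hence (3,1) = 2.
The two cells of cage g must have difference 3, leaving (3,2) = 5.
5 is placed in column 2, leaving (4,2) = 6.
6 is placed in row 4, which forces (4,3) = 5.
Cage k needs sum 13, so (4,4) = 2.
2 is placed in row 4; hence (4,5) = 4.
Row 4 now contains 4; hence (4,6) = 1.
6 is placed in column 2, leaving (5,2) = 2.
Column 4 already has 6, leaving (5,4) = 4.
Row 5 now contains 2; hence (5,6) = 6.
Cage i has product 30, leaving (6,6) = 5.
2 is placed in column 4, which forces (2,4) = 1.
Cage a needs two cells with product 2, leaving (2,5) = 2.
The 3 cells of cage e must have sum 8, leaving (2,6) = 3.
4 is placed in column 5, leaving (3,5) = 6.
Column 6 now contains 1, leaving (3,6) = 4.
The 3 cells of cage d must have product 24; hence (6,2) = 3.
Cage i has product 30, which forces (6,5) = 1.
Column 5 now contains 1, leaving (1,5) = 3.
Column 6 now contains 4; hence (1,6) = 2.
1 is placed in row 2, so (2,2) = 4.
Cage h has sum 11, leaving (2,3) = 6.
Row 3 now contains 4; hence (3,3) = 1.
Column 2 now contains 4; hence (1,2) = 1.
1 is placed in column 3, so (1,3) = 4.
Filled in: 6 1 4 5 3 2 / 5 4 6 1 2 3 / 2 5 1 3 6 4 / 3 6 5 2 4 1 / 1 2 3 4 5 6 / 4 3 2 6 1 5.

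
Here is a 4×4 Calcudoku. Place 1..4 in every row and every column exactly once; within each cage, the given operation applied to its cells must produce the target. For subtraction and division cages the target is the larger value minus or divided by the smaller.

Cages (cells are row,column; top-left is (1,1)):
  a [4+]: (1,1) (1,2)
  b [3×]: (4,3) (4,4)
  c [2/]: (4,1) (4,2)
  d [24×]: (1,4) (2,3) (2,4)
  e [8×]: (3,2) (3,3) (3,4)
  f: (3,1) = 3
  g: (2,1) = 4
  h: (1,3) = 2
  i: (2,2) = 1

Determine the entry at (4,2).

4

Cage h is given; hence (1,3) = 2.
Cage g is a single given cell, leaving (2,1) = 4.
I is a freebie, so (2,2) = 1.
Row 2 already has 4; hence (2,3) = 3.
Row 2 already has 3, so (2,4) = 2.
Cage f is a single given cell, which forces (3,1) = 3.
3 is placed in column 3, leaving (4,3) = 1.
Row 4 now contains 1, which forces (4,4) = 3.
Column 1 already has 3, leaving (1,1) = 1.
Column 2 now contains 1, which forces (1,2) = 3.
3 is placed in column 4, leaving (1,4) = 4.
The 3 cells of cage e must have product 8, so (3,2) = 2.
1 is placed in column 3, which forces (3,3) = 4.
The 3 cells of cage e must have product 8, so (3,4) = 1.
Row 4 now contains 1; hence (4,1) = 2.
The two cells of cage c must have quotient 2; hence (4,2) = 4.
Filled in: 1 3 2 4 / 4 1 3 2 / 3 2 4 1 / 2 4 1 3.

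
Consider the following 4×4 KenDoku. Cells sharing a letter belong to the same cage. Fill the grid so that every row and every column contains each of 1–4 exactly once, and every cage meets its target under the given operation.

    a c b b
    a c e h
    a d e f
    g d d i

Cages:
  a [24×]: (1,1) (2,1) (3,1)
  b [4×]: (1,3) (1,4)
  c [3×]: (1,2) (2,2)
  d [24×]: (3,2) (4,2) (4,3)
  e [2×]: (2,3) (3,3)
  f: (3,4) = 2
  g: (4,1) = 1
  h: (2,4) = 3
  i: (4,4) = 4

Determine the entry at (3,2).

Cage h is given, so (2,4) = 3.
Cage f is a single given cell; hence (3,4) = 2.
Cage g is a single given cell, which forces (4,1) = 1.
Cage i is given, which forces (4,4) = 4.
Cage c's pair has product 3, so (1,2) = 3.
Cage b needs two cells with product 4; hence (1,3) = 4.
Column 4 already has 4, leaving (1,4) = 1.
3 is placed in row 2, so (2,2) = 1.
Cage e needs two cells with product 2, so (2,3) = 2.
The 3 cells of cage d must have product 24; hence (3,2) = 4.
Row 3 now contains 2, which forces (3,3) = 1.
Column 2 already has 3; hence (4,2) = 2.
Column 3 now contains 2; hence (4,3) = 3.
Row 1 now contains 4, so (1,1) = 2.
2 is placed in row 2, so (2,1) = 4.
Row 3 already has 4; hence (3,1) = 3.
The full grid is 2 3 4 1 / 4 1 2 3 / 3 4 1 2 / 1 2 3 4.

4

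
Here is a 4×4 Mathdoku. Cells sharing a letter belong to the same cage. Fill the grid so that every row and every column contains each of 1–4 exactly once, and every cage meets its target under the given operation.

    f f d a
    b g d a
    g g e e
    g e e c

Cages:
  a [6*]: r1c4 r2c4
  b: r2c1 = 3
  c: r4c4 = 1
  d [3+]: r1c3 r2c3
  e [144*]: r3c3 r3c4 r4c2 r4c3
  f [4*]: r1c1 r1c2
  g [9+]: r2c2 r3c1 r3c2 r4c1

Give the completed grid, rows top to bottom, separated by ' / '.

4 1 2 3 / 3 4 1 2 / 1 2 3 4 / 2 3 4 1

Cage b is a single given cell; hence r2c1 = 3.
Row 2 now contains 3; hence r2c4 = 2.
Cage c is given; hence r4c4 = 1.
Cage d's pair has sum 3, which forces r1c3 = 2.
Column 4 already has 2, which forces r1c4 = 3.
Row 2 now contains 2, which forces r2c3 = 1.
Column 4 now contains 3; hence r3c4 = 4.
Row 2 now contains 1, which forces r2c2 = 4.
Row 3 already has 4, which forces r3c1 = 1.
Cage g needs sum 9; hence r3c2 = 2.
Row 3 already has 4, which forces r3c3 = 3.
Cage g has sum 9; hence r4c1 = 2.
Cage e needs product 144, which forces r4c2 = 3.
Cage e has product 144, leaving r4c3 = 4.
Column 1 already has 1, which forces r1c1 = 4.
4 is placed in column 2, leaving r1c2 = 1.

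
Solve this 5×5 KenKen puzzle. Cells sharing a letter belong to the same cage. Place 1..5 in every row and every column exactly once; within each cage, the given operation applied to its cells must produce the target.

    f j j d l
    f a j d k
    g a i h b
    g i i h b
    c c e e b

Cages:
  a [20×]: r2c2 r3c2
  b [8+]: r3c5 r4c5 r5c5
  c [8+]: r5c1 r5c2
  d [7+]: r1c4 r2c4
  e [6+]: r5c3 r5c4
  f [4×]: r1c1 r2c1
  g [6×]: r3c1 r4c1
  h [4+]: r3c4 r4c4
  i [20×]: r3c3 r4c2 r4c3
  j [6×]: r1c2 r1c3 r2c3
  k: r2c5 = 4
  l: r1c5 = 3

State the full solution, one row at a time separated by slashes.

4 2 1 5 3 / 1 5 3 2 4 / 3 4 5 1 2 / 2 1 4 3 5 / 5 3 2 4 1

L is a freebie, leaving r1c5 = 3.
K is a freebie, so r2c5 = 4.
Cage f's pair has product 4; hence r1c1 = 4.
4 is placed in row 2, leaving r2c1 = 1.
4 is placed in row 2; hence r2c2 = 5.
The 3 cells of cage j must have product 6, leaving r2c3 = 3.
3 is placed in row 2, so r2c4 = 2.
Cage a's pair has product 20, which forces r3c2 = 4.
Column 2 already has 5, leaving r5c2 = 3.
2 is placed in column 4, so r1c4 = 5.
Row 5 already has 3; hence r5c1 = 5.
Cage e's pair has sum 6; hence r5c3 = 2.
Cage e's pair has sum 6; hence r5c4 = 4.
Row 5 already has 2, leaving r5c5 = 1.
The 3 cells of cage j must have product 6, leaving r1c2 = 2.
2 is placed in column 3; hence r1c3 = 1.
2 is placed in column 3, so r3c3 = 5.
Row 3 already has 5, which forces r3c5 = 2.
Cage i needs product 20, so r4c2 = 1.
The 3 cells of cage i must have product 20; hence r4c3 = 4.
Row 4 now contains 1, which forces r4c4 = 3.
2 is placed in column 5, leaving r4c5 = 5.
Row 3 already has 2, so r3c1 = 3.
Column 4 already has 3; hence r3c4 = 1.
Row 4 already has 3, which forces r4c1 = 2.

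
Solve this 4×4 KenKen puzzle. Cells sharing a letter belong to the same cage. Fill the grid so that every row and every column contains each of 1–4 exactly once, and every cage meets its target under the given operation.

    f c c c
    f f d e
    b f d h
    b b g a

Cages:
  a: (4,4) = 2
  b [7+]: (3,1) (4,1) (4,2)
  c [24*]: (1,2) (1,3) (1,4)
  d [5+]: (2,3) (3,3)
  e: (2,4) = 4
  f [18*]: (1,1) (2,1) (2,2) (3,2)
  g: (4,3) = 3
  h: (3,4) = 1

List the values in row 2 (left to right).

E is a freebie; hence (2,4) = 4.
Cage h is a single given cell, so (3,4) = 1.
G is a freebie, so (4,3) = 3.
A is a freebie, leaving (4,4) = 2.
Column 4 now contains 2, so (1,4) = 3.
The two cells of cage d must have sum 5; hence (2,3) = 1.
Cage b needs sum 7, so (3,1) = 2.
Row 3 already has 2, leaving (3,2) = 3.
Cage d's pair has sum 5, so (3,3) = 4.
2 is placed in column 1, leaving (1,1) = 1.
Cage c needs product 24, which forces (1,2) = 4.
Column 3 now contains 4, leaving (1,3) = 2.
2 is placed in column 1; hence (2,1) = 3.
Column 2 now contains 3, leaving (2,2) = 2.
Column 1 now contains 1, which forces (4,1) = 4.
4 is placed in column 2, leaving (4,2) = 1.
Completed grid: 1 4 2 3 / 3 2 1 4 / 2 3 4 1 / 4 1 3 2.

3 2 1 4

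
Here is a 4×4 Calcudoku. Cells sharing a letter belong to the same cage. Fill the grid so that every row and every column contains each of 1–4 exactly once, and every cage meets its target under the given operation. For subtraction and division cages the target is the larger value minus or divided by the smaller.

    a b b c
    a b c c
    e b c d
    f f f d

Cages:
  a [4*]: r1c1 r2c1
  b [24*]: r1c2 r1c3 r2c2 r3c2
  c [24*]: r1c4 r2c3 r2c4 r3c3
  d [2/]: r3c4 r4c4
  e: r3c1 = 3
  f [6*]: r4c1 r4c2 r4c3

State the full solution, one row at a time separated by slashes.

4 2 3 1 / 1 4 2 3 / 3 1 4 2 / 2 3 1 4

E is a freebie; hence r3c1 = 3.
Row 4 needs a 4, and only r4c4 is open for it.
Cage d's pair has quotient 2, so r3c4 = 2.
Cage c needs product 24; hence r2c3 = 2.
The 4 cells of cage c must have product 24, leaving r3c3 = 4.
Cage b has product 24, which forces r1c2 = 2.
Cage b has product 24, leaving r1c3 = 3.
Row 1 now contains 3, which forces r1c4 = 1.
The 4 cells of cage b must have product 24; hence r2c2 = 4.
Column 4 already has 1; hence r2c4 = 3.
Row 3 already has 4; hence r3c2 = 1.
1 is placed in column 2, which forces r4c2 = 3.
Column 3 now contains 3, which forces r4c3 = 1.
Row 1 already has 1, leaving r1c1 = 4.
Row 2 now contains 4, which forces r2c1 = 1.
Row 4 now contains 1, so r4c1 = 2.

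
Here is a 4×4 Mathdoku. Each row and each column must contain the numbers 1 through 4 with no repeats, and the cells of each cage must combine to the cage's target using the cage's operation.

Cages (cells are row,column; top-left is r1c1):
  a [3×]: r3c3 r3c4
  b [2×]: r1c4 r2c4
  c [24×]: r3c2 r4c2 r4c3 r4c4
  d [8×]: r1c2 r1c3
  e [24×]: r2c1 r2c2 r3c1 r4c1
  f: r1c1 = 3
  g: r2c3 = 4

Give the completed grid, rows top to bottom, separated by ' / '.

F is a freebie, so r1c1 = 3.
Cage g is given; hence r2c3 = 4.
Cage d needs two cells with product 8, so r1c2 = 4.
4 is placed in column 3, which forces r1c3 = 2.
Row 1 now contains 2; hence r1c4 = 1.
Cage e has product 24, so r2c2 = 3.
1 is placed in column 4, so r2c4 = 2.
1 is placed in column 4, so r3c4 = 3.
Column 4 already has 3; hence r4c4 = 4.
Row 2 already has 2; hence r2c1 = 1.
Cage e needs product 24; hence r3c1 = 4.
Row 3 already has 3, so r3c3 = 1.
Cage e needs product 24, so r4c1 = 2.
Row 4 already has 2, so r4c2 = 1.
Cage c has product 24, which forces r4c3 = 3.
Row 3 already has 1, which forces r3c2 = 2.

3 4 2 1 / 1 3 4 2 / 4 2 1 3 / 2 1 3 4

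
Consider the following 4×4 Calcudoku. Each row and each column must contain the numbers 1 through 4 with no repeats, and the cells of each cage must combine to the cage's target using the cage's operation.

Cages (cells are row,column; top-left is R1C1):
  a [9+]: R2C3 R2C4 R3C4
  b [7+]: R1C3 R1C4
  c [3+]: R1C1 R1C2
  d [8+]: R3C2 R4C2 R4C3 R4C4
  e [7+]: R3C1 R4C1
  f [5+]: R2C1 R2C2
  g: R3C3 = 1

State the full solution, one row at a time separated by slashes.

G is a freebie, so R3C3 = 1.
Row 3 already has 1, so R3C2 = 2.
Cage c needs two cells with sum 3, which forces R1C1 = 2.
2 is placed in column 2; hence R1C2 = 1.
Column 2 now contains 1, leaving R4C2 = 3.
Row 4 now contains 3; hence R4C3 = 2.
Row 4 already has 2, which forces R4C4 = 1.
Cage f's pair has sum 5, which forces R2C1 = 1.
Column 2 already has 3; hence R2C2 = 4.
Row 2 already has 4, leaving R2C3 = 3.
Cage a has sum 9, so R2C4 = 2.
The two cells of cage e must have sum 7; hence R3C1 = 3.
3 is placed in row 3; hence R3C4 = 4.
Row 4 now contains 3, so R4C1 = 4.
Column 3 now contains 3, so R1C3 = 4.
4 is placed in column 4, which forces R1C4 = 3.

2 1 4 3 / 1 4 3 2 / 3 2 1 4 / 4 3 2 1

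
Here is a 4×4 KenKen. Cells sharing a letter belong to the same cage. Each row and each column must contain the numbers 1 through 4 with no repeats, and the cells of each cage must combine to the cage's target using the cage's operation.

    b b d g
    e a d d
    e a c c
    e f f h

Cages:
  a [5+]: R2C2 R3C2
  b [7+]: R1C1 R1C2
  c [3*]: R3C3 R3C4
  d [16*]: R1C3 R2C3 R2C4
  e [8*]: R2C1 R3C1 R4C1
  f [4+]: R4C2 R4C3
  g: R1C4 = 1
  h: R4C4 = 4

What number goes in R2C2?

G is a freebie, leaving R1C4 = 1.
1 is placed in column 4; hence R3C4 = 3.
Cage h is a single given cell, so R4C4 = 4.
Cage d has product 16, so R1C3 = 2.
Cage d has product 16; hence R2C3 = 4.
4 is placed in column 4, leaving R2C4 = 2.
Row 3 already has 3; hence R3C3 = 1.
Column 3 now contains 1, which forces R4C3 = 3.
2 is placed in row 2, leaving R2C1 = 1.
1 is placed in row 2, leaving R2C2 = 3.
Cage e needs product 8; hence R3C1 = 4.
Row 3 already has 4; hence R3C2 = 2.
The 3 cells of cage e must have product 8, leaving R4C1 = 2.
Row 4 now contains 3, leaving R4C2 = 1.
Column 1 now contains 4, which forces R1C1 = 3.
3 is placed in column 2, leaving R1C2 = 4.
The full grid is 3 4 2 1 / 1 3 4 2 / 4 2 1 3 / 2 1 3 4.

3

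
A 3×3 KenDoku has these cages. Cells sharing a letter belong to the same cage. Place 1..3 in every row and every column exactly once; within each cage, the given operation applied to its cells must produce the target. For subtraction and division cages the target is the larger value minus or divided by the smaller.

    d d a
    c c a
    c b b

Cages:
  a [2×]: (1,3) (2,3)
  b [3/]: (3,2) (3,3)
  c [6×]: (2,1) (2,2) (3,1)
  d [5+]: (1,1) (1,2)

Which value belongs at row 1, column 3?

In row 1, 1 can only go at (1,3), so (1,3) = 1.
Column 3 now contains 1, leaving (2,3) = 2.
Cage b's pair has quotient 3, so (3,2) = 1.
Column 3 now contains 1, leaving (3,3) = 3.
The 3 cells of cage c must have product 6; hence (2,1) = 1.
Column 2 already has 1; hence (2,2) = 3.
Row 3 already has 3, which forces (3,1) = 2.
Column 1 now contains 2, leaving (1,1) = 3.
Column 2 already has 3, so (1,2) = 2.
Filled in: 3 2 1 / 1 3 2 / 2 1 3.

1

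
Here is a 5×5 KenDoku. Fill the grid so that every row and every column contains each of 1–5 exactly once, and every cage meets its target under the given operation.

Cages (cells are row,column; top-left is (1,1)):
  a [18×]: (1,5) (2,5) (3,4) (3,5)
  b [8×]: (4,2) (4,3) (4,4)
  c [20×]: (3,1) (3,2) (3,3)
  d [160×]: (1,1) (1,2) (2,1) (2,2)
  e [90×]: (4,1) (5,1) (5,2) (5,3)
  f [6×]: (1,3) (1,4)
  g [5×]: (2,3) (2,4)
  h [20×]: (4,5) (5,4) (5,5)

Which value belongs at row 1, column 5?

Cage a needs product 18, so (3,4) = 3.
Cage e has product 90; hence (4,1) = 3.
Cage f's pair has product 6, so (1,3) = 3.
3 is placed in column 4, leaving (1,4) = 2.
Row 1 now contains 2, which forces (1,5) = 1.
Column 5 now contains 1, so (3,5) = 2.
Column 5 now contains 2, so (2,5) = 3.
Cage e needs product 90, leaving (5,2) = 3.
Cage h has product 20, so (5,4) = 1.
Cage g needs two cells with product 5, leaving (2,3) = 1.
Column 4 already has 1, so (2,4) = 5.
Column 3 already has 1; hence (4,3) = 2.
Column 4 already has 1; hence (4,4) = 4.
4 is placed in row 4, so (4,5) = 5.
Column 3 already has 2, leaving (5,3) = 5.
5 is placed in column 5, so (5,5) = 4.
Column 3 now contains 5, leaving (3,3) = 4.
Row 4 now contains 2; hence (4,2) = 1.
5 is placed in row 5, which forces (5,1) = 2.
Cage d needs product 160, leaving (1,1) = 5.
The 4 cells of cage d must have product 160, which forces (1,2) = 4.
Column 1 now contains 2, so (2,1) = 4.
Cage d has product 160, which forces (2,2) = 2.
Cage c has product 20, leaving (3,1) = 1.
Column 2 now contains 1, which forces (3,2) = 5.
Filled in: 5 4 3 2 1 / 4 2 1 5 3 / 1 5 4 3 2 / 3 1 2 4 5 / 2 3 5 1 4.

1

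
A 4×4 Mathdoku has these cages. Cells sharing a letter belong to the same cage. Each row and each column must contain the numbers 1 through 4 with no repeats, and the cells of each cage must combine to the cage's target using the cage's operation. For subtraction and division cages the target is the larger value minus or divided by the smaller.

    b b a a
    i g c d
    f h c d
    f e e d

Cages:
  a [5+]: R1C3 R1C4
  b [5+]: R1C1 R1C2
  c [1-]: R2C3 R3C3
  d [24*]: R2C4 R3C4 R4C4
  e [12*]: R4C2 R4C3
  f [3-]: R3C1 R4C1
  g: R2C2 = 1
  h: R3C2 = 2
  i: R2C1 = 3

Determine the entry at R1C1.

2

Cage i is a single given cell; hence R2C1 = 3.
Cage g is a single given cell, so R2C2 = 1.
Cage h is given, so R3C2 = 2.
Row 4 needs a 1, and only R4C1 is open for it.
Column 1 now contains 1, so R1C1 = 2.
Cage b's pair has sum 5, so R1C2 = 3.
Column 1 now contains 1, so R3C1 = 4.
4 is placed in row 3, which forces R3C4 = 3.
Column 2 now contains 3, which forces R4C2 = 4.
4 is placed in row 4; hence R4C3 = 3.
4 is placed in row 4, which forces R4C4 = 2.
Cage c needs two cells with difference 1, leaving R2C3 = 2.
Column 4 already has 2, which forces R2C4 = 4.
Row 3 now contains 3, which forces R3C3 = 1.
Column 3 already has 1, so R1C3 = 4.
Column 4 now contains 4; hence R1C4 = 1.
Completed grid: 2 3 4 1 / 3 1 2 4 / 4 2 1 3 / 1 4 3 2.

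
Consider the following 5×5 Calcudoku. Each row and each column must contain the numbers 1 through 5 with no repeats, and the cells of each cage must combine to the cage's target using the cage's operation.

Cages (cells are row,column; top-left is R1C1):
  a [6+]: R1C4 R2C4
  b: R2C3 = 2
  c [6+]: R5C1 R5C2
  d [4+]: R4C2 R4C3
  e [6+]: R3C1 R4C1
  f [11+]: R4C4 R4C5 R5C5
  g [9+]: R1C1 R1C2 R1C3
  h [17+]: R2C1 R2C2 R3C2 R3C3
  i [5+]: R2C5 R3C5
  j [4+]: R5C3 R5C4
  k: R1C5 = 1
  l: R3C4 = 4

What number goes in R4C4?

K is a freebie, so R1C5 = 1.
Cage b is a single given cell, which forces R2C3 = 2.
L is a freebie, leaving R3C4 = 4.
The two cells of cage a must have sum 6, which forces R1C4 = 5.
Cage a's pair has sum 6; hence R2C4 = 1.
The two cells of cage i must have sum 5, leaving R2C5 = 3.
Cage i's pair has sum 5, which forces R3C5 = 2.
Column 4 already has 1, leaving R5C4 = 3.
Column 4 already has 3; hence R4C4 = 2.
3 is placed in row 5, so R5C3 = 1.
The two cells of cage d must have sum 4, leaving R4C2 = 1.
Column 3 already has 1, which forces R4C3 = 3.
Column 3 now contains 3; hence R1C3 = 4.
Cage e needs two cells with sum 6, leaving R3C1 = 1.
Cage h needs sum 17, so R3C2 = 3.
Column 3 now contains 3; hence R3C3 = 5.
Row 4 already has 1; hence R4C1 = 5.
5 is placed in row 4; hence R4C5 = 4.
Column 5 already has 4; hence R5C5 = 5.
The 3 cells of cage g must have sum 9, which forces R1C1 = 3.
Column 2 now contains 3, so R1C2 = 2.
Column 1 already has 5; hence R2C1 = 4.
Cage h needs sum 17, which forces R2C2 = 5.
4 is placed in column 1; hence R5C1 = 2.
2 is placed in column 2, which forces R5C2 = 4.
Completed grid: 3 2 4 5 1 / 4 5 2 1 3 / 1 3 5 4 2 / 5 1 3 2 4 / 2 4 1 3 5.

2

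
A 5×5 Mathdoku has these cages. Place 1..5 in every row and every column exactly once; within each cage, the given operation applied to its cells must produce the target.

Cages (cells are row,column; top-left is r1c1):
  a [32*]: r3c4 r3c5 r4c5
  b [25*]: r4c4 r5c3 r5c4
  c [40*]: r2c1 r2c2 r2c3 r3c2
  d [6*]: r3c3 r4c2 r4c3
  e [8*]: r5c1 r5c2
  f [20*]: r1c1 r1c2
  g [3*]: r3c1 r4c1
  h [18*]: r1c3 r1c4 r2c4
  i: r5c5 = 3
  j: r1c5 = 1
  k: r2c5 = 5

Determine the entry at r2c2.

Cage h needs product 18, so r1c3 = 3.
Cage h needs product 18, which forces r1c4 = 2.
J is a freebie, which forces r1c5 = 1.
Cage h needs product 18; hence r2c4 = 3.
Cage k is given, leaving r2c5 = 5.
Cage a has product 32, leaving r3c4 = 4.
Cage a needs product 32, which forces r3c5 = 2.
Cage b needs product 25, which forces r4c4 = 5.
The 3 cells of cage a must have product 32; hence r4c5 = 4.
The 3 cells of cage b must have product 25; hence r5c3 = 5.
Cage b needs product 25, leaving r5c4 = 1.
Cage i is given, so r5c5 = 3.
Cage c has product 40, so r3c2 = 5.
Row 3 already has 2, so r3c3 = 1.
Cage d has product 6, leaving r4c2 = 3.
Cage d needs product 6, so r4c3 = 2.
Cage f's pair has product 20; hence r1c1 = 5.
Column 2 now contains 5, which forces r1c2 = 4.
Column 3 now contains 2, so r2c3 = 4.
1 is placed in row 3; hence r3c1 = 3.
Row 4 now contains 3, leaving r4c1 = 1.
Column 2 now contains 4, leaving r5c2 = 2.
Column 1 now contains 1, so r2c1 = 2.
2 is placed in column 2, leaving r2c2 = 1.
Row 5 now contains 2, so r5c1 = 4.
Completed grid: 5 4 3 2 1 / 2 1 4 3 5 / 3 5 1 4 2 / 1 3 2 5 4 / 4 2 5 1 3.

1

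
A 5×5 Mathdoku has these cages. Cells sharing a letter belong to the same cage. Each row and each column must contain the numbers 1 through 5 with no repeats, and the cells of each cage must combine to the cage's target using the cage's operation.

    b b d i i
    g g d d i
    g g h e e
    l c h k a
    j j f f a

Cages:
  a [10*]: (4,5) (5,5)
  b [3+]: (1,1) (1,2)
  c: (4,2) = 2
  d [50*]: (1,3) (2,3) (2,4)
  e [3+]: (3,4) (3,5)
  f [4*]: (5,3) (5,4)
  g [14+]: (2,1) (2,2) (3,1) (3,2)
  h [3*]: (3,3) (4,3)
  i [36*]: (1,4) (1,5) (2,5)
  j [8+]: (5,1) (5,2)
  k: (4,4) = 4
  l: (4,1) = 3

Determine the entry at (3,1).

Cage d needs product 50, so (1,3) = 5.
Cage i has product 36, so (1,4) = 3.
Cage i needs product 36, so (1,5) = 4.
Cage d needs product 50; hence (2,3) = 2.
Cage d has product 50, so (2,4) = 5.
The 3 cells of cage i must have product 36; hence (2,5) = 3.
L is a freebie; hence (4,1) = 3.
C is a freebie; hence (4,2) = 2.
Row 4 already has 3, so (4,3) = 1.
Cage k is given, leaving (4,4) = 4.
Row 4 already has 2, which forces (4,5) = 5.
Column 1 now contains 3, which forces (5,1) = 5.
Row 5 now contains 5, which forces (5,2) = 3.
Column 3 already has 1; hence (5,3) = 4.
Column 4 now contains 4, leaving (5,4) = 1.
5 is placed in column 5, so (5,5) = 2.
Cage b needs two cells with sum 3, which forces (1,1) = 2.
Column 2 already has 2, so (1,2) = 1.
The 4 cells of cage g must have sum 14, which forces (2,1) = 1.
Cage g has sum 14, so (2,2) = 4.
The 4 cells of cage g must have sum 14, which forces (3,1) = 4.
The 4 cells of cage g must have sum 14, so (3,2) = 5.
Column 3 already has 1, so (3,3) = 3.
Column 4 now contains 1; hence (3,4) = 2.
Column 5 now contains 2, leaving (3,5) = 1.
Filled in: 2 1 5 3 4 / 1 4 2 5 3 / 4 5 3 2 1 / 3 2 1 4 5 / 5 3 4 1 2.

4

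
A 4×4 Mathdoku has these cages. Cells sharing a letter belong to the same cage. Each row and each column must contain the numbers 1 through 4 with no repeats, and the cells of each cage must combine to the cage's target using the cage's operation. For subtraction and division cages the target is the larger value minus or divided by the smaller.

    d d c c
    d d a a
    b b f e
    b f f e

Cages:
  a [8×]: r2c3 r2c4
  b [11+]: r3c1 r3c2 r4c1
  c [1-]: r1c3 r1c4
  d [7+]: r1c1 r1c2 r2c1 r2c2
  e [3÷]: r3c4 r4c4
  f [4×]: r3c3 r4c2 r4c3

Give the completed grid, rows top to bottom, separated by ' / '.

2 1 3 4 / 1 3 4 2 / 3 4 2 1 / 4 2 1 3

The 3 cells of cage b must have sum 11, which forces r3c1 = 3.
Cage b needs sum 11, which forces r3c2 = 4.
3 is placed in row 3, so r3c4 = 1.
The 3 cells of cage b must have sum 11, leaving r4c1 = 4.
4 is placed in row 4, which forces r4c3 = 1.
Column 4 already has 1, which forces r4c4 = 3.
The two cells of cage c must have difference 1, which forces r1c3 = 3.
1 is placed in row 3, which forces r3c3 = 2.
Row 4 now contains 1, leaving r4c2 = 2.
Cage d has sum 7, leaving r1c1 = 2.
Row 1 already has 3, so r1c2 = 1.
Row 1 already has 2, which forces r1c4 = 4.
The 4 cells of cage d must have sum 7, so r2c1 = 1.
Cage d needs sum 7, which forces r2c2 = 3.
Column 3 now contains 2, so r2c3 = 4.
The two cells of cage a must have product 8, so r2c4 = 2.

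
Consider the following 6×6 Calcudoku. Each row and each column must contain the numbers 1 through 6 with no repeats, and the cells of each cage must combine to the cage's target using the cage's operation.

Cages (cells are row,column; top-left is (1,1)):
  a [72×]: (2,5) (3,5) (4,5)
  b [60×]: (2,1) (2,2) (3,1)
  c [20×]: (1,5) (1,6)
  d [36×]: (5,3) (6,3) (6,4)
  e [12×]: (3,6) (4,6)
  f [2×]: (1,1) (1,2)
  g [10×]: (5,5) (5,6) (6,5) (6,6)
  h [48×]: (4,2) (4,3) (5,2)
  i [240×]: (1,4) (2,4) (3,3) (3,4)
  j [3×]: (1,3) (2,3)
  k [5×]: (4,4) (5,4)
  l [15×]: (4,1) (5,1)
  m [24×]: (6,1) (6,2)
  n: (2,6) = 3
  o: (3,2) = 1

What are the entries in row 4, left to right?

5 3 4 1 6 2

Cage n is a single given cell, so (2,6) = 3.
O is a freebie; hence (3,2) = 1.
Cage f needs two cells with product 2; hence (1,1) = 1.
Column 2 already has 1, leaving (1,2) = 2.
Cage j's pair has product 3, leaving (1,3) = 3.
3 is placed in row 2, so (2,3) = 1.
Cage d needs product 36, which forces (6,4) = 3.
In row 1, 6 can only go at (1,4), so (1,4) = 6.
Row 4 needs a 1, and only (4,4) is open for it.
1 is placed in column 4, so (5,4) = 5.
The 4 cells of cage i must have product 240, which forces (3,3) = 5.
The two cells of cage l must have product 15, leaving (4,1) = 5.
Row 5 now contains 5, so (5,1) = 3.
The 3 cells of cage b must have product 60, so (2,2) = 5.
Row 3 needs a 3, and only (3,5) is open for it.
In row 3, 4 can only go at (3,4), so (3,4) = 4.
Column 4 now contains 4, leaving (2,4) = 2.
Row 2 now contains 2; hence (2,1) = 6.
Row 2 already has 6; hence (2,5) = 4.
Cage b needs product 60, leaving (3,1) = 2.
Row 3 already has 2, leaving (3,6) = 6.
Column 5 already has 4, which forces (4,5) = 6.
Column 6 now contains 6; hence (4,6) = 2.
Column 6 already has 2; hence (5,6) = 1.
6 is placed in column 1, which forces (6,1) = 4.
Row 6 now contains 4, leaving (6,2) = 6.
6 is placed in row 6, which forces (6,3) = 2.
Column 6 already has 1, leaving (6,6) = 5.
Column 5 already has 4; hence (1,5) = 5.
5 is placed in column 6, leaving (1,6) = 4.
Cage h needs product 48; hence (4,2) = 3.
Row 4 already has 2; hence (4,3) = 4.
Column 2 now contains 6, leaving (5,2) = 4.
Column 3 already has 2, so (5,3) = 6.
Row 5 now contains 1, leaving (5,5) = 2.
Row 6 already has 5, leaving (6,5) = 1.
The full grid is 1 2 3 6 5 4 / 6 5 1 2 4 3 / 2 1 5 4 3 6 / 5 3 4 1 6 2 / 3 4 6 5 2 1 / 4 6 2 3 1 5.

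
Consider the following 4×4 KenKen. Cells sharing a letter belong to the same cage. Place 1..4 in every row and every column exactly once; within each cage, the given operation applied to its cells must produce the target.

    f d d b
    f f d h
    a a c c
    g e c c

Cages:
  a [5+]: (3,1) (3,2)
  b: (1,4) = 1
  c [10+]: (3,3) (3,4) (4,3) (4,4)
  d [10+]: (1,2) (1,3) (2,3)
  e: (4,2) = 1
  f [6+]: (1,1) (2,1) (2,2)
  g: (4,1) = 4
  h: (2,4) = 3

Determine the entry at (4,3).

Cage b is given, which forces (1,4) = 1.
H is a freebie, which forces (2,4) = 3.
Cage g is a single given cell; hence (4,1) = 4.
Cage e is given, leaving (4,2) = 1.
4 is placed in row 4; hence (4,4) = 2.
Cage f needs sum 6, which forces (1,1) = 3.
Cage d needs sum 10, so (1,2) = 4.
Cage d needs sum 10, so (1,3) = 2.
Cage f has sum 6, leaving (2,1) = 1.
1 is placed in column 2, which forces (2,2) = 2.
Row 2 already has 3, so (2,3) = 4.
Column 1 already has 1, which forces (3,1) = 2.
Column 2 already has 2, leaving (3,2) = 3.
Cage c needs sum 10, so (3,3) = 1.
Column 4 now contains 2; hence (3,4) = 4.
Row 4 already has 2; hence (4,3) = 3.
The full grid is 3 4 2 1 / 1 2 4 3 / 2 3 1 4 / 4 1 3 2.

3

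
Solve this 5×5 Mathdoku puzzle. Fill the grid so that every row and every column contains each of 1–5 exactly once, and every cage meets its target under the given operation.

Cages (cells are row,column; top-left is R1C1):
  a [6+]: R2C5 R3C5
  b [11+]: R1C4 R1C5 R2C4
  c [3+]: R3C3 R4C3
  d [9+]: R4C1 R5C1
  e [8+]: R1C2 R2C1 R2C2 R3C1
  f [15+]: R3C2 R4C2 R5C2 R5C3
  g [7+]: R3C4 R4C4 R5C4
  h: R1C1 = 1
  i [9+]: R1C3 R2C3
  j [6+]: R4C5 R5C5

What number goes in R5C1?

5

Cage h is a single given cell, leaving R1C1 = 1.
Cage e needs sum 8; hence R1C2 = 2.
Cage e needs sum 8, which forces R2C2 = 1.
The 4 cells of cage f must have sum 15, so R5C3 = 3.
In row 3, 5 can only go at R3C2, so R3C2 = 5.
Cage f needs sum 15, which forces R4C2 = 3.
Column 2 now contains 5, which forces R5C2 = 4.
The two cells of cage d must have sum 9; hence R4C1 = 4.
Row 5 already has 4; hence R5C1 = 5.
Cage g has sum 7, so R3C4 = 4.
Cage j needs two cells with sum 6, which forces R4C5 = 5.
Cage j needs two cells with sum 6, leaving R5C5 = 1.
The 3 cells of cage b must have sum 11, so R1C4 = 5.
Cage a needs two cells with sum 6, which forces R2C5 = 4.
1 is placed in column 5, which forces R3C5 = 2.
Cage g has sum 7; hence R4C4 = 1.
1 is placed in row 5, leaving R5C4 = 2.
Row 1 already has 5, so R1C3 = 4.
4 is placed in column 5, leaving R1C5 = 3.
The 4 cells of cage e must have sum 8, which forces R2C1 = 2.
Row 2 already has 4; hence R2C3 = 5.
Column 4 already has 2, which forces R2C4 = 3.
Row 3 now contains 2, leaving R3C1 = 3.
Row 3 now contains 2; hence R3C3 = 1.
1 is placed in row 4, which forces R4C3 = 2.
Completed grid: 1 2 4 5 3 / 2 1 5 3 4 / 3 5 1 4 2 / 4 3 2 1 5 / 5 4 3 2 1.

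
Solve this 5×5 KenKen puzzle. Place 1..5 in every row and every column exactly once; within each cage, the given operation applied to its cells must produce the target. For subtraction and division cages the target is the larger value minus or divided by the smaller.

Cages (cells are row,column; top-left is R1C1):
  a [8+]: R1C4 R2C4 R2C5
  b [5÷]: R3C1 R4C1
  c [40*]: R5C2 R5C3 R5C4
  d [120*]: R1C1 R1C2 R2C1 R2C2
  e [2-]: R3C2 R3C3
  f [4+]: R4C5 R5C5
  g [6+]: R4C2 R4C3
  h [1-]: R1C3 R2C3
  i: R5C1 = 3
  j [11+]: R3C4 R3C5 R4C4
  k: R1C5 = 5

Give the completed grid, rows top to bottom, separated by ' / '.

4 3 2 1 5 / 2 5 1 3 4 / 5 1 3 4 2 / 1 2 4 5 3 / 3 4 5 2 1

K is a freebie; hence R1C5 = 5.
Cage i is given; hence R5C1 = 3.
Row 5 now contains 3, which forces R5C5 = 1.
Column 5 already has 1, which forces R4C5 = 3.
Cage d needs product 120, leaving R1C2 = 3.
Cage d needs product 120; hence R2C2 = 5.
In row 2, 1 can only go at R2C3, so R2C3 = 1.
Cage h's pair has difference 1, leaving R1C3 = 2.
2 is placed in row 1, so R1C4 = 1.
2 is placed in row 1, leaving R1C1 = 4.
Cage d has product 120; hence R2C1 = 2.
Cage a has sum 8, leaving R2C4 = 3.
Cage a needs sum 8, leaving R2C5 = 4.
Column 5 already has 4, so R3C5 = 2.
Row 3 now contains 2; hence R3C2 = 1.
Cage e's pair has difference 2; hence R3C3 = 3.
1 is placed in column 2, so R4C2 = 2.
Column 2 already has 2, which forces R5C2 = 4.
4 is placed in row 5, so R5C3 = 5.
Row 5 already has 5; hence R5C4 = 2.
Row 3 now contains 1, leaving R3C1 = 5.
5 is placed in row 3; hence R3C4 = 4.
Cage b needs two cells with quotient 5, leaving R4C1 = 1.
Column 3 already has 5, which forces R4C3 = 4.
Column 4 already has 4, so R4C4 = 5.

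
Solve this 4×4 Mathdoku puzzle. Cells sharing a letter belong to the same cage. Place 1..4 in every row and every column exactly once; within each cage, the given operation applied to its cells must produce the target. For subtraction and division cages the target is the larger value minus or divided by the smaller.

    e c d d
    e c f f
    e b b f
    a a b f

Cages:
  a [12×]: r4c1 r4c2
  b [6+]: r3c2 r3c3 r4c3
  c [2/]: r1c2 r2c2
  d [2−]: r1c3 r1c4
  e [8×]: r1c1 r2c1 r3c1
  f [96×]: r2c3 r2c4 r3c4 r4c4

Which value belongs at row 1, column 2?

2

Cage f needs product 96, which forces r2c3 = 4.
In row 2, 3 can only go at r2c4, so r2c4 = 3.
The only place for 3 in row 1 is r1c3.
Cage d needs two cells with difference 2, so r1c4 = 1.
Cage b has sum 6; hence r3c2 = 3.
3 is placed in column 2, so r4c2 = 4.
4 is placed in row 4, so r4c4 = 2.
Column 2 already has 4, leaving r1c2 = 2.
Cage c's pair has quotient 2, leaving r2c2 = 1.
Cage b has sum 6, which forces r3c3 = 2.
Column 4 now contains 2, so r3c4 = 4.
4 is placed in row 4, which forces r4c1 = 3.
2 is placed in row 4; hence r4c3 = 1.
Row 1 already has 2, which forces r1c1 = 4.
Row 2 now contains 1, leaving r2c1 = 2.
Row 3 now contains 4, so r3c1 = 1.
Completed grid: 4 2 3 1 / 2 1 4 3 / 1 3 2 4 / 3 4 1 2.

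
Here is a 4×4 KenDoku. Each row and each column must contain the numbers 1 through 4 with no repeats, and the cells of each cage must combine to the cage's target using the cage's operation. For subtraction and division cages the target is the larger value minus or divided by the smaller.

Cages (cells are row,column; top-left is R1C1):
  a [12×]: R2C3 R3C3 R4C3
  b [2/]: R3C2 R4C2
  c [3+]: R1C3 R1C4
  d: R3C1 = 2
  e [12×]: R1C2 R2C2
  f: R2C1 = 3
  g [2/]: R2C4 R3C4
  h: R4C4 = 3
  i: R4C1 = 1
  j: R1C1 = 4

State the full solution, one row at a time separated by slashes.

4 3 2 1 / 3 4 1 2 / 2 1 3 4 / 1 2 4 3

J is a freebie, so R1C1 = 4.
Row 1 now contains 4, leaving R1C2 = 3.
Cage f is a single given cell, leaving R2C1 = 3.
Column 2 already has 3, leaving R2C2 = 4.
4 is placed in row 2, so R2C3 = 1.
Row 2 now contains 1; hence R2C4 = 2.
Cage d is given, leaving R3C1 = 2.
2 is placed in row 3, so R3C2 = 1.
1 is placed in row 3, which forces R3C4 = 4.
Cage i is a single given cell, which forces R4C1 = 1.
Column 2 now contains 1, leaving R4C2 = 2.
H is a freebie, which forces R4C4 = 3.
1 is placed in column 3; hence R1C3 = 2.
Column 4 already has 2, leaving R1C4 = 1.
Row 3 already has 4; hence R3C3 = 3.
Row 4 already has 3, which forces R4C3 = 4.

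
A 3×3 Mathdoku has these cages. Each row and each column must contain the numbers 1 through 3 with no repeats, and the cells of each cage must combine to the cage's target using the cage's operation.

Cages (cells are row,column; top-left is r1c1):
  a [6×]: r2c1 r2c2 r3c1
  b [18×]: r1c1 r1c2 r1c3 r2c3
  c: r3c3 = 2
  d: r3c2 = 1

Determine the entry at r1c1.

The 4 cells of cage b must have product 18, leaving r2c3 = 3.
Cage d is given, which forces r3c2 = 1.
C is a freebie, leaving r3c3 = 2.
2 is placed in column 3, which forces r1c3 = 1.
Cage a needs product 6, which forces r2c1 = 1.
1 is placed in column 2; hence r2c2 = 2.
2 is placed in row 3, so r3c1 = 3.
3 is placed in column 1, leaving r1c1 = 2.
2 is placed in column 2, leaving r1c2 = 3.
Completed grid: 2 3 1 / 1 2 3 / 3 1 2.

2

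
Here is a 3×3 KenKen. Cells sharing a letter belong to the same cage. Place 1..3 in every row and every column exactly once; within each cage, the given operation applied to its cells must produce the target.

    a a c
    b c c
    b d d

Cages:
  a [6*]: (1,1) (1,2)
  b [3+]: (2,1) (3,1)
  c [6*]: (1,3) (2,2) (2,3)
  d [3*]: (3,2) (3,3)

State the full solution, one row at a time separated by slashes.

3 2 1 / 1 3 2 / 2 1 3

The only place for 1 in row 1 is (1,3).
Cage d's pair has product 3; hence (3,2) = 1.
Column 3 now contains 1, which forces (3,3) = 3.
The two cells of cage b must have sum 3, leaving (2,1) = 1.
The 3 cells of cage c must have product 6; hence (2,2) = 3.
3 is placed in column 3; hence (2,3) = 2.
Row 3 now contains 1; hence (3,1) = 2.
Column 1 already has 2, which forces (1,1) = 3.
Column 2 now contains 3, leaving (1,2) = 2.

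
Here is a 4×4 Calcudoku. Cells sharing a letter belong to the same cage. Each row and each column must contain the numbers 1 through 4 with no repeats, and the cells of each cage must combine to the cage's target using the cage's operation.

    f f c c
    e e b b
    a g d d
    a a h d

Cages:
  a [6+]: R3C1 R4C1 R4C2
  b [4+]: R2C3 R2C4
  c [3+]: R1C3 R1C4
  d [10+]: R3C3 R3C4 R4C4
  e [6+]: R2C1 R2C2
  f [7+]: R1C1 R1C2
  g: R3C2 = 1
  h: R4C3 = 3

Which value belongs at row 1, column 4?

1

Cage g is a single given cell; hence R3C2 = 1.
Cage h is given, so R4C3 = 3.
Row 4 now contains 3, so R4C4 = 4.
Column 3 already has 3, so R2C3 = 1.
The two cells of cage b must have sum 4, which forces R2C4 = 3.
Cage a has sum 6, leaving R3C1 = 3.
Column 3 already has 3, so R3C3 = 4.
Column 4 already has 4, leaving R3C4 = 2.
Cage a needs sum 6, leaving R4C1 = 1.
Row 4 now contains 3, which forces R4C2 = 2.
3 is placed in column 1, leaving R1C1 = 4.
Cage f needs two cells with sum 7, leaving R1C2 = 3.
1 is placed in column 3, which forces R1C3 = 2.
Column 4 now contains 2, which forces R1C4 = 1.
Cage e needs two cells with sum 6, leaving R2C1 = 2.
2 is placed in column 2, which forces R2C2 = 4.
Completed grid: 4 3 2 1 / 2 4 1 3 / 3 1 4 2 / 1 2 3 4.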